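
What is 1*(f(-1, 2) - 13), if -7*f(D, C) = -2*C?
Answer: -87/7 ≈ -12.429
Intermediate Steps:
f(D, C) = 2*C/7 (f(D, C) = -(-2)*C/7 = 2*C/7)
1*(f(-1, 2) - 13) = 1*((2/7)*2 - 13) = 1*(4/7 - 13) = 1*(-87/7) = -87/7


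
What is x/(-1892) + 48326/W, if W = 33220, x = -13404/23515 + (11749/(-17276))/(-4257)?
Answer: 718887676425913271/494071619687498160 ≈ 1.4550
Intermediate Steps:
x = -985506586793/1729385560980 (x = -13404*1/23515 + (11749*(-1/17276))*(-1/4257) = -13404/23515 - 11749/17276*(-1/4257) = -13404/23515 + 11749/73543932 = -985506586793/1729385560980 ≈ -0.56986)
x/(-1892) + 48326/W = -985506586793/1729385560980/(-1892) + 48326/33220 = -985506586793/1729385560980*(-1/1892) + 48326*(1/33220) = 985506586793/3271997481374160 + 24163/16610 = 718887676425913271/494071619687498160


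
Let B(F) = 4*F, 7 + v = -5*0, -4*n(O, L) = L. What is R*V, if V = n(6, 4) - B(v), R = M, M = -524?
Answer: -14148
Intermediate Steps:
n(O, L) = -L/4
v = -7 (v = -7 - 5*0 = -7 + 0 = -7)
R = -524
V = 27 (V = -¼*4 - 4*(-7) = -1 - 1*(-28) = -1 + 28 = 27)
R*V = -524*27 = -14148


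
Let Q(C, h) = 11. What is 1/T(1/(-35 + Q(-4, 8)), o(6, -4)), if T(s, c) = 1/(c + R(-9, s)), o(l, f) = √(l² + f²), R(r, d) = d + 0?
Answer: -1/24 + 2*√13 ≈ 7.1694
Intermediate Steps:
R(r, d) = d
o(l, f) = √(f² + l²)
T(s, c) = 1/(c + s)
1/T(1/(-35 + Q(-4, 8)), o(6, -4)) = 1/(1/(√((-4)² + 6²) + 1/(-35 + 11))) = 1/(1/(√(16 + 36) + 1/(-24))) = 1/(1/(√52 - 1/24)) = 1/(1/(2*√13 - 1/24)) = 1/(1/(-1/24 + 2*√13)) = -1/24 + 2*√13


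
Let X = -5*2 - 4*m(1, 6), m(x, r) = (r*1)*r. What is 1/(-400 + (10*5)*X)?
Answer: -1/8100 ≈ -0.00012346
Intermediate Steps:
m(x, r) = r² (m(x, r) = r*r = r²)
X = -154 (X = -5*2 - 4*6² = -10 - 4*36 = -10 - 144 = -154)
1/(-400 + (10*5)*X) = 1/(-400 + (10*5)*(-154)) = 1/(-400 + 50*(-154)) = 1/(-400 - 7700) = 1/(-8100) = -1/8100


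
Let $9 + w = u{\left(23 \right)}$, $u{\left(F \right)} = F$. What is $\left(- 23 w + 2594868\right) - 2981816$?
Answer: $-387270$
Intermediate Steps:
$w = 14$ ($w = -9 + 23 = 14$)
$\left(- 23 w + 2594868\right) - 2981816 = \left(\left(-23\right) 14 + 2594868\right) - 2981816 = \left(-322 + 2594868\right) - 2981816 = 2594546 - 2981816 = -387270$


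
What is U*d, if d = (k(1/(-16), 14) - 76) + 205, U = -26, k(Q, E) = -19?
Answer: -2860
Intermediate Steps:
d = 110 (d = (-19 - 76) + 205 = -95 + 205 = 110)
U*d = -26*110 = -2860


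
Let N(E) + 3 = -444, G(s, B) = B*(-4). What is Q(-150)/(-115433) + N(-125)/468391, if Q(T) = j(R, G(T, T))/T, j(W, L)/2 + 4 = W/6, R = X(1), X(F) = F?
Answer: -23230120943/24330500236350 ≈ -0.00095477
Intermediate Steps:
G(s, B) = -4*B
R = 1
N(E) = -447 (N(E) = -3 - 444 = -447)
j(W, L) = -8 + W/3 (j(W, L) = -8 + 2*(W/6) = -8 + W/3)
Q(T) = -23/(3*T) (Q(T) = (-8 + (⅓)*1)/T = (-8 + ⅓)/T = -23/(3*T))
Q(-150)/(-115433) + N(-125)/468391 = -23/3/(-150)/(-115433) - 447/468391 = -23/3*(-1/150)*(-1/115433) - 447*1/468391 = (23/450)*(-1/115433) - 447/468391 = -23/51944850 - 447/468391 = -23230120943/24330500236350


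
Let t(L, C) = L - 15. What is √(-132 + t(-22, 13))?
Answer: 13*I ≈ 13.0*I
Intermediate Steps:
t(L, C) = -15 + L
√(-132 + t(-22, 13)) = √(-132 + (-15 - 22)) = √(-132 - 37) = √(-169) = 13*I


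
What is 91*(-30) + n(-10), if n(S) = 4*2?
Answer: -2722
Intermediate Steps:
n(S) = 8
91*(-30) + n(-10) = 91*(-30) + 8 = -2730 + 8 = -2722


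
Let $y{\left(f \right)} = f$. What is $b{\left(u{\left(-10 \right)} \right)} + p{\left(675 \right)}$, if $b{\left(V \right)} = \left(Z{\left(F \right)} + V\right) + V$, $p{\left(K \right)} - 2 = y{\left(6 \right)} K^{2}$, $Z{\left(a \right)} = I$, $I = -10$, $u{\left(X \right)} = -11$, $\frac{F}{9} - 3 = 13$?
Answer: $2733720$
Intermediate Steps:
$F = 144$ ($F = 27 + 9 \cdot 13 = 27 + 117 = 144$)
$Z{\left(a \right)} = -10$
$p{\left(K \right)} = 2 + 6 K^{2}$
$b{\left(V \right)} = -10 + 2 V$ ($b{\left(V \right)} = \left(-10 + V\right) + V = -10 + 2 V$)
$b{\left(u{\left(-10 \right)} \right)} + p{\left(675 \right)} = \left(-10 + 2 \left(-11\right)\right) + \left(2 + 6 \cdot 675^{2}\right) = \left(-10 - 22\right) + \left(2 + 6 \cdot 455625\right) = -32 + \left(2 + 2733750\right) = -32 + 2733752 = 2733720$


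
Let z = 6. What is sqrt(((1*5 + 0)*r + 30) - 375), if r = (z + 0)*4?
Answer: 15*I ≈ 15.0*I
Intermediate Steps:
r = 24 (r = (6 + 0)*4 = 6*4 = 24)
sqrt(((1*5 + 0)*r + 30) - 375) = sqrt(((1*5 + 0)*24 + 30) - 375) = sqrt(((5 + 0)*24 + 30) - 375) = sqrt((5*24 + 30) - 375) = sqrt((120 + 30) - 375) = sqrt(150 - 375) = sqrt(-225) = 15*I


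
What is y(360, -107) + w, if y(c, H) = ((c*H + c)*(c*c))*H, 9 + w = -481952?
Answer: 529171870039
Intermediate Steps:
w = -481961 (w = -9 - 481952 = -481961)
y(c, H) = H*c²*(c + H*c) (y(c, H) = ((H*c + c)*c²)*H = ((c + H*c)*c²)*H = (c²*(c + H*c))*H = H*c²*(c + H*c))
y(360, -107) + w = -107*360³*(1 - 107) - 481961 = -107*46656000*(-106) - 481961 = 529172352000 - 481961 = 529171870039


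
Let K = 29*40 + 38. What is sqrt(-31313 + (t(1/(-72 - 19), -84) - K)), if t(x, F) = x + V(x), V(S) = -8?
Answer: I*sqrt(269289930)/91 ≈ 180.33*I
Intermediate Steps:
K = 1198 (K = 1160 + 38 = 1198)
t(x, F) = -8 + x (t(x, F) = x - 8 = -8 + x)
sqrt(-31313 + (t(1/(-72 - 19), -84) - K)) = sqrt(-31313 + ((-8 + 1/(-72 - 19)) - 1*1198)) = sqrt(-31313 + ((-8 + 1/(-91)) - 1198)) = sqrt(-31313 + ((-8 - 1/91) - 1198)) = sqrt(-31313 + (-729/91 - 1198)) = sqrt(-31313 - 109747/91) = sqrt(-2959230/91) = I*sqrt(269289930)/91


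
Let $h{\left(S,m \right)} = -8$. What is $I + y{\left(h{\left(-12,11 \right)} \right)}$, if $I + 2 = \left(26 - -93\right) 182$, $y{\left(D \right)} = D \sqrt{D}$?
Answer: $21656 - 16 i \sqrt{2} \approx 21656.0 - 22.627 i$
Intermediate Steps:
$y{\left(D \right)} = D^{\frac{3}{2}}$
$I = 21656$ ($I = -2 + \left(26 - -93\right) 182 = -2 + \left(26 + 93\right) 182 = -2 + 119 \cdot 182 = -2 + 21658 = 21656$)
$I + y{\left(h{\left(-12,11 \right)} \right)} = 21656 + \left(-8\right)^{\frac{3}{2}} = 21656 - 16 i \sqrt{2}$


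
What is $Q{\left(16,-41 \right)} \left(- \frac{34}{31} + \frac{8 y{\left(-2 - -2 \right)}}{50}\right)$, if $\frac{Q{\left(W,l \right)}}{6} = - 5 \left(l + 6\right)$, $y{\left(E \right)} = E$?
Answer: $- \frac{35700}{31} \approx -1151.6$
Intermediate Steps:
$Q{\left(W,l \right)} = -180 - 30 l$ ($Q{\left(W,l \right)} = 6 \left(- 5 \left(l + 6\right)\right) = 6 \left(- 5 \left(6 + l\right)\right) = 6 \left(-30 - 5 l\right) = -180 - 30 l$)
$Q{\left(16,-41 \right)} \left(- \frac{34}{31} + \frac{8 y{\left(-2 - -2 \right)}}{50}\right) = \left(-180 - -1230\right) \left(- \frac{34}{31} + \frac{8 \left(-2 - -2\right)}{50}\right) = \left(-180 + 1230\right) \left(\left(-34\right) \frac{1}{31} + 8 \left(-2 + 2\right) \frac{1}{50}\right) = 1050 \left(- \frac{34}{31} + 8 \cdot 0 \cdot \frac{1}{50}\right) = 1050 \left(- \frac{34}{31} + 0 \cdot \frac{1}{50}\right) = 1050 \left(- \frac{34}{31} + 0\right) = 1050 \left(- \frac{34}{31}\right) = - \frac{35700}{31}$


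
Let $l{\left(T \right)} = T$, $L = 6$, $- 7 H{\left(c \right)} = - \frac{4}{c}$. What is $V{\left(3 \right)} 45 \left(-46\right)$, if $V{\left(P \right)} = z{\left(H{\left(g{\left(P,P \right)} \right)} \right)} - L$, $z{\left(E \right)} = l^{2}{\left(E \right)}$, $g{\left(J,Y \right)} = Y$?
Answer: $\frac{604900}{49} \approx 12345.0$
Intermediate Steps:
$H{\left(c \right)} = \frac{4}{7 c}$ ($H{\left(c \right)} = - \frac{\left(-4\right) \frac{1}{c}}{7} = \frac{4}{7 c}$)
$z{\left(E \right)} = E^{2}$
$V{\left(P \right)} = -6 + \frac{16}{49 P^{2}}$ ($V{\left(P \right)} = \left(\frac{4}{7 P}\right)^{2} - 6 = \frac{16}{49 P^{2}} - 6 = -6 + \frac{16}{49 P^{2}}$)
$V{\left(3 \right)} 45 \left(-46\right) = \left(-6 + \frac{16}{49 \cdot 9}\right) 45 \left(-46\right) = \left(-6 + \frac{16}{49} \cdot \frac{1}{9}\right) 45 \left(-46\right) = \left(-6 + \frac{16}{441}\right) 45 \left(-46\right) = \left(- \frac{2630}{441}\right) 45 \left(-46\right) = \left(- \frac{13150}{49}\right) \left(-46\right) = \frac{604900}{49}$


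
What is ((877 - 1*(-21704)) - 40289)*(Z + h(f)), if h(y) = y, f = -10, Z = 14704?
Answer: -260201352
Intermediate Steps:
((877 - 1*(-21704)) - 40289)*(Z + h(f)) = ((877 - 1*(-21704)) - 40289)*(14704 - 10) = ((877 + 21704) - 40289)*14694 = (22581 - 40289)*14694 = -17708*14694 = -260201352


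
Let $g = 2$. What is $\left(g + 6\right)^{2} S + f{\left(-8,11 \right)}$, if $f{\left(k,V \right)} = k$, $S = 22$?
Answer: $1400$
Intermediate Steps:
$\left(g + 6\right)^{2} S + f{\left(-8,11 \right)} = \left(2 + 6\right)^{2} \cdot 22 - 8 = 8^{2} \cdot 22 - 8 = 64 \cdot 22 - 8 = 1408 - 8 = 1400$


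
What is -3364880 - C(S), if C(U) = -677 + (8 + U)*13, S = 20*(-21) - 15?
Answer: -3358652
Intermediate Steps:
S = -435 (S = -420 - 15 = -435)
C(U) = -573 + 13*U (C(U) = -677 + (104 + 13*U) = -573 + 13*U)
-3364880 - C(S) = -3364880 - (-573 + 13*(-435)) = -3364880 - (-573 - 5655) = -3364880 - 1*(-6228) = -3364880 + 6228 = -3358652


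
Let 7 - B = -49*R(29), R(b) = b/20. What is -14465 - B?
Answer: -290861/20 ≈ -14543.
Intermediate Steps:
R(b) = b/20 (R(b) = b*(1/20) = b/20)
B = 1561/20 (B = 7 - (-49)*(1/20)*29 = 7 - (-49)*29/20 = 7 - 1*(-1421/20) = 7 + 1421/20 = 1561/20 ≈ 78.050)
-14465 - B = -14465 - 1*1561/20 = -14465 - 1561/20 = -290861/20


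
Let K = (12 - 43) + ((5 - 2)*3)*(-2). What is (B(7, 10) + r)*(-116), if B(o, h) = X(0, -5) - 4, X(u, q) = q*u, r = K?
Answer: 6148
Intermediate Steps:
K = -49 (K = -31 + (3*3)*(-2) = -31 + 9*(-2) = -31 - 18 = -49)
r = -49
B(o, h) = -4 (B(o, h) = -5*0 - 4 = 0 - 4 = -4)
(B(7, 10) + r)*(-116) = (-4 - 49)*(-116) = -53*(-116) = 6148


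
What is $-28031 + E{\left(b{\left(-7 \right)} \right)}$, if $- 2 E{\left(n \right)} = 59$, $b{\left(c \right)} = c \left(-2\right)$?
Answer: $- \frac{56121}{2} \approx -28061.0$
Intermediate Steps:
$b{\left(c \right)} = - 2 c$
$E{\left(n \right)} = - \frac{59}{2}$ ($E{\left(n \right)} = \left(- \frac{1}{2}\right) 59 = - \frac{59}{2}$)
$-28031 + E{\left(b{\left(-7 \right)} \right)} = -28031 - \frac{59}{2} = - \frac{56121}{2}$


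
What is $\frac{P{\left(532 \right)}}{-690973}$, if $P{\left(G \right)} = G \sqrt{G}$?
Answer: $- \frac{56 \sqrt{133}}{36367} \approx -0.017758$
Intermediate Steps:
$P{\left(G \right)} = G^{\frac{3}{2}}$
$\frac{P{\left(532 \right)}}{-690973} = \frac{532^{\frac{3}{2}}}{-690973} = 1064 \sqrt{133} \left(- \frac{1}{690973}\right) = - \frac{56 \sqrt{133}}{36367}$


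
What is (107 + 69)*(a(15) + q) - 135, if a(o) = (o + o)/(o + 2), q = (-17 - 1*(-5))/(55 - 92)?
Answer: 146349/629 ≈ 232.67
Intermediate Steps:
q = 12/37 (q = (-17 + 5)/(-37) = -12*(-1/37) = 12/37 ≈ 0.32432)
a(o) = 2*o/(2 + o) (a(o) = (2*o)/(2 + o) = 2*o/(2 + o))
(107 + 69)*(a(15) + q) - 135 = (107 + 69)*(2*15/(2 + 15) + 12/37) - 135 = 176*(2*15/17 + 12/37) - 135 = 176*(2*15*(1/17) + 12/37) - 135 = 176*(30/17 + 12/37) - 135 = 176*(1314/629) - 135 = 231264/629 - 135 = 146349/629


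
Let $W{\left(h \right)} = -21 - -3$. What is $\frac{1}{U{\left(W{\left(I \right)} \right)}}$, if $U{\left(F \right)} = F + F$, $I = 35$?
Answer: $- \frac{1}{36} \approx -0.027778$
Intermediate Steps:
$W{\left(h \right)} = -18$ ($W{\left(h \right)} = -21 + 3 = -18$)
$U{\left(F \right)} = 2 F$
$\frac{1}{U{\left(W{\left(I \right)} \right)}} = \frac{1}{2 \left(-18\right)} = \frac{1}{-36} = - \frac{1}{36}$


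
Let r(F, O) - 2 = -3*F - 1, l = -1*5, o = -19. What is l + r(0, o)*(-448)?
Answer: -453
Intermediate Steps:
l = -5
r(F, O) = 1 - 3*F (r(F, O) = 2 + (-3*F - 1) = 2 + (-1 - 3*F) = 1 - 3*F)
l + r(0, o)*(-448) = -5 + (1 - 3*0)*(-448) = -5 + (1 + 0)*(-448) = -5 + 1*(-448) = -5 - 448 = -453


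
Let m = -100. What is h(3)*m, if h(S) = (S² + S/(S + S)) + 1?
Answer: -1050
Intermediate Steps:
h(S) = 3/2 + S² (h(S) = (S² + S/((2*S))) + 1 = (S² + (1/(2*S))*S) + 1 = (S² + ½) + 1 = (½ + S²) + 1 = 3/2 + S²)
h(3)*m = (3/2 + 3²)*(-100) = (3/2 + 9)*(-100) = (21/2)*(-100) = -1050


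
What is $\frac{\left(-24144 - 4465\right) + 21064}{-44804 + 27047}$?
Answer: $\frac{2515}{5919} \approx 0.4249$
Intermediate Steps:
$\frac{\left(-24144 - 4465\right) + 21064}{-44804 + 27047} = \frac{\left(-24144 - 4465\right) + 21064}{-17757} = \left(-28609 + 21064\right) \left(- \frac{1}{17757}\right) = \left(-7545\right) \left(- \frac{1}{17757}\right) = \frac{2515}{5919}$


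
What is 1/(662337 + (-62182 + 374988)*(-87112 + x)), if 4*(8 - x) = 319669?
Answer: -2/104489173581 ≈ -1.9141e-11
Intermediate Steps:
x = -319637/4 (x = 8 - ¼*319669 = 8 - 319669/4 = -319637/4 ≈ -79909.)
1/(662337 + (-62182 + 374988)*(-87112 + x)) = 1/(662337 + (-62182 + 374988)*(-87112 - 319637/4)) = 1/(662337 + 312806*(-668085/4)) = 1/(662337 - 104490498255/2) = 1/(-104489173581/2) = -2/104489173581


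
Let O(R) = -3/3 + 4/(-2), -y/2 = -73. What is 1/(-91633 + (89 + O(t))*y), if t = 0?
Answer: -1/79077 ≈ -1.2646e-5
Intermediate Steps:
y = 146 (y = -2*(-73) = 146)
O(R) = -3 (O(R) = -3*1/3 + 4*(-1/2) = -1 - 2 = -3)
1/(-91633 + (89 + O(t))*y) = 1/(-91633 + (89 - 3)*146) = 1/(-91633 + 86*146) = 1/(-91633 + 12556) = 1/(-79077) = -1/79077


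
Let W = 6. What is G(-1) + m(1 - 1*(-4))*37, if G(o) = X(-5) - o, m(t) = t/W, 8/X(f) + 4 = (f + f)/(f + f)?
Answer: 175/6 ≈ 29.167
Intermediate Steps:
X(f) = -8/3 (X(f) = 8/(-4 + (f + f)/(f + f)) = 8/(-4 + (2*f)/((2*f))) = 8/(-4 + (2*f)*(1/(2*f))) = 8/(-4 + 1) = 8/(-3) = 8*(-⅓) = -8/3)
m(t) = t/6
G(o) = -8/3 - o
G(-1) + m(1 - 1*(-4))*37 = (-8/3 - 1*(-1)) + ((1 - 1*(-4))/6)*37 = (-8/3 + 1) + ((1 + 4)/6)*37 = -5/3 + ((⅙)*5)*37 = -5/3 + (⅚)*37 = -5/3 + 185/6 = 175/6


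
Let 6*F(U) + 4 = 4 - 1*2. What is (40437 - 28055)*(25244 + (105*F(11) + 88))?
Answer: 313227454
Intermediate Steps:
F(U) = -⅓ (F(U) = -⅔ + (4 - 1*2)/6 = -⅔ + (4 - 2)/6 = -⅔ + (⅙)*2 = -⅔ + ⅓ = -⅓)
(40437 - 28055)*(25244 + (105*F(11) + 88)) = (40437 - 28055)*(25244 + (105*(-⅓) + 88)) = 12382*(25244 + (-35 + 88)) = 12382*(25244 + 53) = 12382*25297 = 313227454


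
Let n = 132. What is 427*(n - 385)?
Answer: -108031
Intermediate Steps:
427*(n - 385) = 427*(132 - 385) = 427*(-253) = -108031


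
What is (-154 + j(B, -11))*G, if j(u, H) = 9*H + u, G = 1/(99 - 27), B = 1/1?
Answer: -7/2 ≈ -3.5000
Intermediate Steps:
B = 1
G = 1/72 ≈ 0.013889
j(u, H) = u + 9*H
(-154 + j(B, -11))*G = (-154 + (1 + 9*(-11)))*(1/72) = (-154 + (1 - 99))*(1/72) = (-154 - 98)*(1/72) = -252*1/72 = -7/2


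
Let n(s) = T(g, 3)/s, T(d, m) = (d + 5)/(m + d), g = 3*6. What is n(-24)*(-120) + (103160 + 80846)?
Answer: 3864241/21 ≈ 1.8401e+5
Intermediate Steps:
g = 18
T(d, m) = (5 + d)/(d + m)
n(s) = 23/(21*s) (n(s) = ((5 + 18)/(18 + 3))/s = (23/21)/s = ((1/21)*23)/s = 23/(21*s))
n(-24)*(-120) + (103160 + 80846) = ((23/21)/(-24))*(-120) + (103160 + 80846) = ((23/21)*(-1/24))*(-120) + 184006 = -23/504*(-120) + 184006 = 115/21 + 184006 = 3864241/21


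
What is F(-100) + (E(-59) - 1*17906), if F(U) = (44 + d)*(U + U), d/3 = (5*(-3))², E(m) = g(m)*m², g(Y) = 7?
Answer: -137339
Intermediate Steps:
E(m) = 7*m²
d = 675 (d = 3*(5*(-3))² = 3*(-15)² = 3*225 = 675)
F(U) = 1438*U (F(U) = (44 + 675)*(U + U) = 719*(2*U) = 1438*U)
F(-100) + (E(-59) - 1*17906) = 1438*(-100) + (7*(-59)² - 1*17906) = -143800 + (7*3481 - 17906) = -143800 + (24367 - 17906) = -143800 + 6461 = -137339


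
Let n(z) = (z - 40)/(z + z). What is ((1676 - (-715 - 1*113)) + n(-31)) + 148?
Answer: 164495/62 ≈ 2653.1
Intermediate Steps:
n(z) = (-40 + z)/(2*z) (n(z) = (-40 + z)/((2*z)) = (-40 + z)*(1/(2*z)) = (-40 + z)/(2*z))
((1676 - (-715 - 1*113)) + n(-31)) + 148 = ((1676 - (-715 - 1*113)) + (1/2)*(-40 - 31)/(-31)) + 148 = ((1676 - (-715 - 113)) + (1/2)*(-1/31)*(-71)) + 148 = ((1676 - 1*(-828)) + 71/62) + 148 = ((1676 + 828) + 71/62) + 148 = (2504 + 71/62) + 148 = 155319/62 + 148 = 164495/62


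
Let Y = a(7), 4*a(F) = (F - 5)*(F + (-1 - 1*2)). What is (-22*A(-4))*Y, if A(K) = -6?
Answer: 264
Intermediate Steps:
a(F) = (-5 + F)*(-3 + F)/4 (a(F) = ((F - 5)*(F + (-1 - 1*2)))/4 = ((-5 + F)*(F + (-1 - 2)))/4 = ((-5 + F)*(F - 3))/4 = ((-5 + F)*(-3 + F))/4 = (-5 + F)*(-3 + F)/4)
Y = 2 (Y = 15/4 - 2*7 + (1/4)*7**2 = 15/4 - 14 + (1/4)*49 = 15/4 - 14 + 49/4 = 2)
(-22*A(-4))*Y = -22*(-6)*2 = 132*2 = 264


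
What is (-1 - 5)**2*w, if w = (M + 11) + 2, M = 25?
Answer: 1368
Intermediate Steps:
w = 38 (w = (25 + 11) + 2 = 36 + 2 = 38)
(-1 - 5)**2*w = (-1 - 5)**2*38 = (-6)**2*38 = 36*38 = 1368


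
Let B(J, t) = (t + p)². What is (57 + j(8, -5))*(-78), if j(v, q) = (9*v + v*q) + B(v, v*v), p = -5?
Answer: -278460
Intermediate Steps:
B(J, t) = (-5 + t)² (B(J, t) = (t - 5)² = (-5 + t)²)
j(v, q) = (-5 + v²)² + 9*v + q*v (j(v, q) = (9*v + v*q) + (-5 + v*v)² = (9*v + q*v) + (-5 + v²)² = (-5 + v²)² + 9*v + q*v)
(57 + j(8, -5))*(-78) = (57 + ((-5 + 8²)² + 9*8 - 5*8))*(-78) = (57 + ((-5 + 64)² + 72 - 40))*(-78) = (57 + (59² + 72 - 40))*(-78) = (57 + (3481 + 72 - 40))*(-78) = (57 + 3513)*(-78) = 3570*(-78) = -278460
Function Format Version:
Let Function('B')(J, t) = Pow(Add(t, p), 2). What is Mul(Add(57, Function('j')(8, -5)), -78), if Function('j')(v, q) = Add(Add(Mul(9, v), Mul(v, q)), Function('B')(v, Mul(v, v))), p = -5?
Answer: -278460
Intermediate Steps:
Function('B')(J, t) = Pow(Add(-5, t), 2) (Function('B')(J, t) = Pow(Add(t, -5), 2) = Pow(Add(-5, t), 2))
Function('j')(v, q) = Add(Pow(Add(-5, Pow(v, 2)), 2), Mul(9, v), Mul(q, v)) (Function('j')(v, q) = Add(Add(Mul(9, v), Mul(v, q)), Pow(Add(-5, Mul(v, v)), 2)) = Add(Add(Mul(9, v), Mul(q, v)), Pow(Add(-5, Pow(v, 2)), 2)) = Add(Pow(Add(-5, Pow(v, 2)), 2), Mul(9, v), Mul(q, v)))
Mul(Add(57, Function('j')(8, -5)), -78) = Mul(Add(57, Add(Pow(Add(-5, Pow(8, 2)), 2), Mul(9, 8), Mul(-5, 8))), -78) = Mul(Add(57, Add(Pow(Add(-5, 64), 2), 72, -40)), -78) = Mul(Add(57, Add(Pow(59, 2), 72, -40)), -78) = Mul(Add(57, Add(3481, 72, -40)), -78) = Mul(Add(57, 3513), -78) = Mul(3570, -78) = -278460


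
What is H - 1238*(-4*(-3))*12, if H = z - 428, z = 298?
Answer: -178402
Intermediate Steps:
H = -130 (H = 298 - 428 = -130)
H - 1238*(-4*(-3))*12 = -130 - 1238*(-4*(-3))*12 = -130 - 14856*12 = -130 - 1238*144 = -130 - 178272 = -178402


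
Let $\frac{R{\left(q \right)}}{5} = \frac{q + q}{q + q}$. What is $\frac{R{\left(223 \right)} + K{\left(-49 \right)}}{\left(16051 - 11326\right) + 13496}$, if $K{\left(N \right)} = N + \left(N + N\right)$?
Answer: $- \frac{142}{18221} \approx -0.0077932$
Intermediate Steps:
$R{\left(q \right)} = 5$ ($R{\left(q \right)} = 5 \frac{q + q}{q + q} = 5 \frac{2 q}{2 q} = 5 \cdot 2 q \frac{1}{2 q} = 5 \cdot 1 = 5$)
$K{\left(N \right)} = 3 N$ ($K{\left(N \right)} = N + 2 N = 3 N$)
$\frac{R{\left(223 \right)} + K{\left(-49 \right)}}{\left(16051 - 11326\right) + 13496} = \frac{5 + 3 \left(-49\right)}{\left(16051 - 11326\right) + 13496} = \frac{5 - 147}{\left(16051 - 11326\right) + 13496} = - \frac{142}{4725 + 13496} = - \frac{142}{18221}$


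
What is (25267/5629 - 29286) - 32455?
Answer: -347514822/5629 ≈ -61737.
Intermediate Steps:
(25267/5629 - 29286) - 32455 = -164825627/5629 - 32455 = -347514822/5629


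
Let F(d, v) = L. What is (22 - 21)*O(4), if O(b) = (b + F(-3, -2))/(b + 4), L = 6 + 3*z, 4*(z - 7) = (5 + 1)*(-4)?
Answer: 13/8 ≈ 1.6250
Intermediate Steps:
z = 1 (z = 7 + ((5 + 1)*(-4))/4 = 7 + (6*(-4))/4 = 7 + (¼)*(-24) = 7 - 6 = 1)
L = 9 (L = 6 + 3*1 = 6 + 3 = 9)
F(d, v) = 9
O(b) = (9 + b)/(4 + b) (O(b) = (b + 9)/(b + 4) = (9 + b)/(4 + b))
(22 - 21)*O(4) = (22 - 21)*((9 + 4)/(4 + 4)) = 1*(13/8) = 13/8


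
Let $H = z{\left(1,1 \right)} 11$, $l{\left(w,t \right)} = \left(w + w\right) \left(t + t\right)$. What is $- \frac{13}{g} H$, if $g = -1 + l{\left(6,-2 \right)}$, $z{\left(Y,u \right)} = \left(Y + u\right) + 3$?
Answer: $\frac{715}{49} \approx 14.592$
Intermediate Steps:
$z{\left(Y,u \right)} = 3 + Y + u$
$l{\left(w,t \right)} = 4 t w$ ($l{\left(w,t \right)} = 2 w 2 t = 4 t w$)
$H = 55$ ($H = \left(3 + 1 + 1\right) 11 = 5 \cdot 11 = 55$)
$g = -49$ ($g = -1 + 4 \left(-2\right) 6 = -1 - 48 = -49$)
$- \frac{13}{g} H = - \frac{13}{-49} \cdot 55 = \left(-13\right) \left(- \frac{1}{49}\right) 55 = \frac{13}{49} \cdot 55 = \frac{715}{49}$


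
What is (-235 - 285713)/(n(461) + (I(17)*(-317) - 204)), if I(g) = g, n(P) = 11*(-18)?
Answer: 285948/5791 ≈ 49.378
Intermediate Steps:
n(P) = -198
(-235 - 285713)/(n(461) + (I(17)*(-317) - 204)) = (-235 - 285713)/(-198 + (17*(-317) - 204)) = -285948/(-198 + (-5389 - 204)) = -285948/(-198 - 5593) = -285948/(-5791) = -285948*(-1/5791) = 285948/5791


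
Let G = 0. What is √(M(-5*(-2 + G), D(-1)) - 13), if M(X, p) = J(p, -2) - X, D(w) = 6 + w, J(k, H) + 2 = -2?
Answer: 3*I*√3 ≈ 5.1962*I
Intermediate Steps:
J(k, H) = -4 (J(k, H) = -2 - 2 = -4)
M(X, p) = -4 - X
√(M(-5*(-2 + G), D(-1)) - 13) = √((-4 - (-5)*(-2 + 0)) - 13) = √((-4 - (-5)*(-2)) - 13) = √((-4 - 1*10) - 13) = √((-4 - 10) - 13) = √(-14 - 13) = √(-27) = 3*I*√3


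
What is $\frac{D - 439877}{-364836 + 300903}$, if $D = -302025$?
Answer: $\frac{741902}{63933} \approx 11.604$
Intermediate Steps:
$\frac{D - 439877}{-364836 + 300903} = \frac{-302025 - 439877}{-364836 + 300903} = - \frac{741902}{-63933} = \left(-741902\right) \left(- \frac{1}{63933}\right) = \frac{741902}{63933}$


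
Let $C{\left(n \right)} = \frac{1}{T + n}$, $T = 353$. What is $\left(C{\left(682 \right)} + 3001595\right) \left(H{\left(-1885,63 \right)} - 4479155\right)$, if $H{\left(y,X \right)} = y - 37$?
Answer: $- \frac{13921141563419602}{1035} \approx -1.345 \cdot 10^{13}$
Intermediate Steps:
$H{\left(y,X \right)} = -37 + y$
$C{\left(n \right)} = \frac{1}{353 + n}$
$\left(C{\left(682 \right)} + 3001595\right) \left(H{\left(-1885,63 \right)} - 4479155\right) = \left(\frac{1}{353 + 682} + 3001595\right) \left(\left(-37 - 1885\right) - 4479155\right) = \left(\frac{1}{1035} + 3001595\right) \left(-1922 - 4479155\right) = \left(\frac{1}{1035} + 3001595\right) \left(-4481077\right) = \frac{3106650826}{1035} \left(-4481077\right) = - \frac{13921141563419602}{1035}$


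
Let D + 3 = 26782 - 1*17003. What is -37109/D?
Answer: -37109/9776 ≈ -3.7959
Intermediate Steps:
D = 9776 (D = -3 + (26782 - 1*17003) = -3 + (26782 - 17003) = -3 + 9779 = 9776)
-37109/D = -37109/9776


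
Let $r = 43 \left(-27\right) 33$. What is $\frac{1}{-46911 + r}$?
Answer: $- \frac{1}{85224} \approx -1.1734 \cdot 10^{-5}$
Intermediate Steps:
$r = -38313$ ($r = \left(-1161\right) 33 = -38313$)
$\frac{1}{-46911 + r} = \frac{1}{-46911 - 38313} = \frac{1}{-85224} = - \frac{1}{85224}$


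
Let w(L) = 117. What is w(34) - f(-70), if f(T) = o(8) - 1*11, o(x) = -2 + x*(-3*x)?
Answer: 322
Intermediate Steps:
o(x) = -2 - 3*x²
f(T) = -205 (f(T) = (-2 - 3*8²) - 1*11 = (-2 - 3*64) - 11 = (-2 - 192) - 11 = -194 - 11 = -205)
w(34) - f(-70) = 117 - 1*(-205) = 117 + 205 = 322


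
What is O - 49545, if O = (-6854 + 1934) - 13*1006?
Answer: -67543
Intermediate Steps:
O = -17998 (O = -4920 - 13078 = -17998)
O - 49545 = -17998 - 49545 = -67543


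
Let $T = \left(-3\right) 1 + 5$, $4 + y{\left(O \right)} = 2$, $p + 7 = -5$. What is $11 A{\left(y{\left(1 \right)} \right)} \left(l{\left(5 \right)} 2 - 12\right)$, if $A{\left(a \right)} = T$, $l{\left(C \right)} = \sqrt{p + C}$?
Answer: $-264 + 44 i \sqrt{7} \approx -264.0 + 116.41 i$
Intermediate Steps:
$p = -12$ ($p = -7 - 5 = -12$)
$y{\left(O \right)} = -2$ ($y{\left(O \right)} = -4 + 2 = -2$)
$T = 2$ ($T = -3 + 5 = 2$)
$l{\left(C \right)} = \sqrt{-12 + C}$
$A{\left(a \right)} = 2$
$11 A{\left(y{\left(1 \right)} \right)} \left(l{\left(5 \right)} 2 - 12\right) = 11 \cdot 2 \left(\sqrt{-12 + 5} \cdot 2 - 12\right) = 22 \left(\sqrt{-7} \cdot 2 - 12\right) = 22 \left(i \sqrt{7} \cdot 2 - 12\right) = 22 \left(2 i \sqrt{7} - 12\right) = 22 \left(-12 + 2 i \sqrt{7}\right) = -264 + 44 i \sqrt{7}$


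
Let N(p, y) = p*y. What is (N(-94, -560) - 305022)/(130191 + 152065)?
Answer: -9707/10856 ≈ -0.89416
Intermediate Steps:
(N(-94, -560) - 305022)/(130191 + 152065) = (-94*(-560) - 305022)/(130191 + 152065) = (52640 - 305022)/282256 = -252382*1/282256 = -9707/10856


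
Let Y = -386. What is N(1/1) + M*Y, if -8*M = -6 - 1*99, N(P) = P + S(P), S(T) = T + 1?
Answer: -20253/4 ≈ -5063.3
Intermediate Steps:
S(T) = 1 + T
N(P) = 1 + 2*P (N(P) = P + (1 + P) = 1 + 2*P)
M = 105/8 (M = -(-6 - 1*99)/8 = -(-6 - 99)/8 = -1/8*(-105) = 105/8 ≈ 13.125)
N(1/1) + M*Y = (1 + 2/1) + (105/8)*(-386) = (1 + 2*1) - 20265/4 = (1 + 2) - 20265/4 = 3 - 20265/4 = -20253/4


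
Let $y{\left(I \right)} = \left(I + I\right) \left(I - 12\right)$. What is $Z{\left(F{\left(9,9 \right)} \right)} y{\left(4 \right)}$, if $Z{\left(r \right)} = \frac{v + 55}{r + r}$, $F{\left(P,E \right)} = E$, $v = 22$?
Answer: $- \frac{2464}{9} \approx -273.78$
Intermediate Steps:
$Z{\left(r \right)} = \frac{77}{2 r}$ ($Z{\left(r \right)} = \frac{22 + 55}{r + r} = \frac{77}{2 r}$)
$y{\left(I \right)} = 2 I \left(-12 + I\right)$
$Z{\left(F{\left(9,9 \right)} \right)} y{\left(4 \right)} = \frac{77}{2 \cdot 9} \cdot 2 \cdot 4 \left(-12 + 4\right) = \frac{77}{2} \cdot \frac{1}{9} \cdot 2 \cdot 4 \left(-8\right) = \frac{77}{18} \left(-64\right) = - \frac{2464}{9}$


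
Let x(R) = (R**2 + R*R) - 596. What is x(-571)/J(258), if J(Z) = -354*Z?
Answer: -108581/15222 ≈ -7.1332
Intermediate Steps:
x(R) = -596 + 2*R**2 (x(R) = (R**2 + R**2) - 596 = 2*R**2 - 596 = -596 + 2*R**2)
x(-571)/J(258) = (-596 + 2*(-571)**2)/((-354*258)) = (-596 + 2*326041)/(-91332) = (-596 + 652082)*(-1/91332) = 651486*(-1/91332) = -108581/15222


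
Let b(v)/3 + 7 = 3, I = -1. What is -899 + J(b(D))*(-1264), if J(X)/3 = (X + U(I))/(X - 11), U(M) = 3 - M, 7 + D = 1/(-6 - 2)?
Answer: -51013/23 ≈ -2218.0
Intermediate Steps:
D = -57/8 (D = -7 + 1/(-6 - 2) = -7 + 1/(-8) = -7 - ⅛ = -57/8 ≈ -7.1250)
b(v) = -12 (b(v) = -21 + 3*3 = -21 + 9 = -12)
J(X) = 3*(4 + X)/(-11 + X) (J(X) = 3*((X + (3 - 1*(-1)))/(X - 11)) = 3*((X + (3 + 1))/(-11 + X)) = 3*((X + 4)/(-11 + X)) = 3*((4 + X)/(-11 + X)) = 3*(4 + X)/(-11 + X))
-899 + J(b(D))*(-1264) = -899 + (3*(4 - 12)/(-11 - 12))*(-1264) = -899 + (3*(-8)/(-23))*(-1264) = -899 + (3*(-1/23)*(-8))*(-1264) = -899 + (24/23)*(-1264) = -899 - 30336/23 = -51013/23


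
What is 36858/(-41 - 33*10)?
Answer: -36858/371 ≈ -99.348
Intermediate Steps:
36858/(-41 - 33*10) = 36858/(-41 - 330) = 36858/(-371) = 36858*(-1/371) = -36858/371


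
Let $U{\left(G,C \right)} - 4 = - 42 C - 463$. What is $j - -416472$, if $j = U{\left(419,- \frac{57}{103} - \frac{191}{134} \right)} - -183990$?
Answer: $\frac{4141194234}{6901} \approx 6.0009 \cdot 10^{5}$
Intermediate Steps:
$U{\left(G,C \right)} = -459 - 42 C$ ($U{\left(G,C \right)} = 4 - \left(463 + 42 C\right) = -459 - 42 C$)
$j = \frac{1267120962}{6901}$ ($j = \left(-459 - 42 \left(- \frac{57}{103} - \frac{191}{134}\right)\right) - -183990 = \left(-459 - 42 \left(\left(-57\right) \frac{1}{103} - \frac{191}{134}\right)\right) + 183990 = \left(-459 - 42 \left(- \frac{57}{103} - \frac{191}{134}\right)\right) + 183990 = \left(-459 - - \frac{573531}{6901}\right) + 183990 = \left(-459 + \frac{573531}{6901}\right) + 183990 = - \frac{2594028}{6901} + 183990 = \frac{1267120962}{6901} \approx 1.8361 \cdot 10^{5}$)
$j - -416472 = \frac{1267120962}{6901} - -416472 = \frac{1267120962}{6901} + 416472 = \frac{4141194234}{6901}$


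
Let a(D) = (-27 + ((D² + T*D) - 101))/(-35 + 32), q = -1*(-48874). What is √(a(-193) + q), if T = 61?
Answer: √363822/3 ≈ 201.06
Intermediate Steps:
q = 48874
a(D) = 128/3 - 61*D/3 - D²/3 (a(D) = (-27 + ((D² + 61*D) - 101))/(-35 + 32) = (-27 + (-101 + D² + 61*D))/(-3) = (-128 + D² + 61*D)*(-⅓) = 128/3 - 61*D/3 - D²/3)
√(a(-193) + q) = √((128/3 - 61/3*(-193) - ⅓*(-193)²) + 48874) = √((128/3 + 11773/3 - ⅓*37249) + 48874) = √((128/3 + 11773/3 - 37249/3) + 48874) = √(-25348/3 + 48874) = √(121274/3) = √363822/3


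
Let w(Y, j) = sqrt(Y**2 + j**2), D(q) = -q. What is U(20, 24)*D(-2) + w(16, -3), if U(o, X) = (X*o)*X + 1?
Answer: 23042 + sqrt(265) ≈ 23058.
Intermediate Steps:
U(o, X) = 1 + o*X**2 (U(o, X) = o*X**2 + 1 = 1 + o*X**2)
U(20, 24)*D(-2) + w(16, -3) = (1 + 20*24**2)*(-1*(-2)) + sqrt(16**2 + (-3)**2) = (1 + 20*576)*2 + sqrt(256 + 9) = (1 + 11520)*2 + sqrt(265) = 11521*2 + sqrt(265) = 23042 + sqrt(265)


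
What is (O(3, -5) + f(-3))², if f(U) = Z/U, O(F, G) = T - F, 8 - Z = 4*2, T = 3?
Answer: 0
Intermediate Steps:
Z = 0 (Z = 8 - 4*2 = 8 - 1*8 = 8 - 8 = 0)
O(F, G) = 3 - F
f(U) = 0 (f(U) = 0/U = 0)
(O(3, -5) + f(-3))² = ((3 - 1*3) + 0)² = ((3 - 3) + 0)² = (0 + 0)² = 0² = 0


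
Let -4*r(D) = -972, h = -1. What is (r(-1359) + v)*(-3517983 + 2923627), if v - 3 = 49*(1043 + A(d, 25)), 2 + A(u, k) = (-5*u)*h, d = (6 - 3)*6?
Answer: -33084826740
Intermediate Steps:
d = 18 (d = 3*6 = 18)
A(u, k) = -2 + 5*u (A(u, k) = -2 - 5*u*(-1) = -2 + 5*u)
r(D) = 243 (r(D) = -¼*(-972) = 243)
v = 55422 (v = 3 + 49*(1043 + (-2 + 5*18)) = 3 + 49*(1043 + (-2 + 90)) = 3 + 49*(1043 + 88) = 3 + 49*1131 = 3 + 55419 = 55422)
(r(-1359) + v)*(-3517983 + 2923627) = (243 + 55422)*(-3517983 + 2923627) = 55665*(-594356) = -33084826740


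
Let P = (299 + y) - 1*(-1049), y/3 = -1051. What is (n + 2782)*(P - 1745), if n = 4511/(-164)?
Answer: -801833175/82 ≈ -9.7784e+6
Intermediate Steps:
y = -3153 (y = 3*(-1051) = -3153)
n = -4511/164 (n = 4511*(-1/164) = -4511/164 ≈ -27.506)
P = -1805 (P = (299 - 3153) - 1*(-1049) = -2854 + 1049 = -1805)
(n + 2782)*(P - 1745) = (-4511/164 + 2782)*(-1805 - 1745) = (451737/164)*(-3550) = -801833175/82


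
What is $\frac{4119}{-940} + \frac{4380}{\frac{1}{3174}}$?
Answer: $\frac{13067988681}{940} \approx 1.3902 \cdot 10^{7}$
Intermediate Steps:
$\frac{4119}{-940} + \frac{4380}{\frac{1}{3174}} = 4119 \left(- \frac{1}{940}\right) + 4380 \frac{1}{\frac{1}{3174}} = - \frac{4119}{940} + 4380 \cdot 3174 = - \frac{4119}{940} + 13902120 = \frac{13067988681}{940}$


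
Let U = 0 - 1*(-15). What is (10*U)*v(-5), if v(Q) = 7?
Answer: 1050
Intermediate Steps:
U = 15 (U = 0 + 15 = 15)
(10*U)*v(-5) = (10*15)*7 = 150*7 = 1050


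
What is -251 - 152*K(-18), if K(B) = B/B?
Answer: -403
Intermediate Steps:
K(B) = 1
-251 - 152*K(-18) = -251 - 152*1 = -251 - 152 = -403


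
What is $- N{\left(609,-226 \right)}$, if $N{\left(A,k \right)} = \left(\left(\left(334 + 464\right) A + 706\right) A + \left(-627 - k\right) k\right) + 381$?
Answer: $-296483999$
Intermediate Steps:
$N{\left(A,k \right)} = 381 + A \left(706 + 798 A\right) + k \left(-627 - k\right)$ ($N{\left(A,k \right)} = \left(\left(798 A + 706\right) A + k \left(-627 - k\right)\right) + 381 = \left(\left(706 + 798 A\right) A + k \left(-627 - k\right)\right) + 381 = \left(A \left(706 + 798 A\right) + k \left(-627 - k\right)\right) + 381 = 381 + A \left(706 + 798 A\right) + k \left(-627 - k\right)$)
$- N{\left(609,-226 \right)} = - (381 - \left(-226\right)^{2} - -141702 + 706 \cdot 609 + 798 \cdot 609^{2}) = - (381 - 51076 + 141702 + 429954 + 798 \cdot 370881) = - (381 - 51076 + 141702 + 429954 + 295963038) = \left(-1\right) 296483999 = -296483999$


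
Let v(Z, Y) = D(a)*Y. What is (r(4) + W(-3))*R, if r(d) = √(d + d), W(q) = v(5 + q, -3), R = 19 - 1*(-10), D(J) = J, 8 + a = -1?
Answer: 783 + 58*√2 ≈ 865.02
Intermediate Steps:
a = -9 (a = -8 - 1 = -9)
v(Z, Y) = -9*Y
R = 29 (R = 19 + 10 = 29)
W(q) = 27 (W(q) = -9*(-3) = 27)
r(d) = √2*√d (r(d) = √(2*d) = √2*√d)
(r(4) + W(-3))*R = (√2*√4 + 27)*29 = (√2*2 + 27)*29 = (2*√2 + 27)*29 = (27 + 2*√2)*29 = 783 + 58*√2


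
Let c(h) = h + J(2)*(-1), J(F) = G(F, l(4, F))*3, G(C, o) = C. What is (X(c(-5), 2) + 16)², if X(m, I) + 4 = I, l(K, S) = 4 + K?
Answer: 196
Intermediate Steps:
J(F) = 3*F (J(F) = F*3 = 3*F)
c(h) = -6 + h (c(h) = h + (3*2)*(-1) = h + 6*(-1) = h - 6 = -6 + h)
X(m, I) = -4 + I
(X(c(-5), 2) + 16)² = ((-4 + 2) + 16)² = (-2 + 16)² = 14² = 196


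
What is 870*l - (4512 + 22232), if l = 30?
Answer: -644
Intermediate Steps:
870*l - (4512 + 22232) = 870*30 - (4512 + 22232) = 26100 - 1*26744 = 26100 - 26744 = -644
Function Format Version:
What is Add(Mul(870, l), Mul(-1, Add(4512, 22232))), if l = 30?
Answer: -644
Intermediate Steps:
Add(Mul(870, l), Mul(-1, Add(4512, 22232))) = Add(Mul(870, 30), Mul(-1, Add(4512, 22232))) = Add(26100, Mul(-1, 26744)) = Add(26100, -26744) = -644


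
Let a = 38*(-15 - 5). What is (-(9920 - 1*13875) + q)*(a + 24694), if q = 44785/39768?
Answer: 627578300525/6628 ≈ 9.4686e+7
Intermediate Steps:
q = 44785/39768 (q = 44785*(1/39768) = 44785/39768 ≈ 1.1262)
a = -760 (a = 38*(-20) = -760)
(-(9920 - 1*13875) + q)*(a + 24694) = (-(9920 - 1*13875) + 44785/39768)*(-760 + 24694) = (-(9920 - 13875) + 44785/39768)*23934 = (-1*(-3955) + 44785/39768)*23934 = (3955 + 44785/39768)*23934 = (157327225/39768)*23934 = 627578300525/6628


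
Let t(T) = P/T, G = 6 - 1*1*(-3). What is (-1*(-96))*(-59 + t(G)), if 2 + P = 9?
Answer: -16768/3 ≈ -5589.3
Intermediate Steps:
P = 7 (P = -2 + 9 = 7)
G = 9 (G = 6 - (-3) = 6 - 1*(-3) = 6 + 3 = 9)
t(T) = 7/T
(-1*(-96))*(-59 + t(G)) = (-1*(-96))*(-59 + 7/9) = 96*(-59 + 7*(1/9)) = 96*(-59 + 7/9) = 96*(-524/9) = -16768/3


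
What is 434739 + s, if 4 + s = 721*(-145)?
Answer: 330190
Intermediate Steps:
s = -104549 (s = -4 + 721*(-145) = -4 - 104545 = -104549)
434739 + s = 434739 - 104549 = 330190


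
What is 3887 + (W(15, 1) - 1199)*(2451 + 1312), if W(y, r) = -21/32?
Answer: -144333423/32 ≈ -4.5104e+6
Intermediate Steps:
W(y, r) = -21/32 (W(y, r) = -21*1/32 = -21/32)
3887 + (W(15, 1) - 1199)*(2451 + 1312) = 3887 + (-21/32 - 1199)*(2451 + 1312) = 3887 - 38389/32*3763 = 3887 - 144457807/32 = -144333423/32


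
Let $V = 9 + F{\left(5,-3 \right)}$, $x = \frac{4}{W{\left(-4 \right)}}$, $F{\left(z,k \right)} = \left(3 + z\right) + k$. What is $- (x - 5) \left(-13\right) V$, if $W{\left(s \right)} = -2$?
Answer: $-1274$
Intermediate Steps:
$F{\left(z,k \right)} = 3 + k + z$
$x = -2$ ($x = \frac{4}{-2} = 4 \left(- \frac{1}{2}\right) = -2$)
$V = 14$ ($V = 9 + \left(3 - 3 + 5\right) = 9 + 5 = 14$)
$- (x - 5) \left(-13\right) V = - (-2 - 5) \left(-13\right) 14 = \left(-1\right) \left(-7\right) \left(-13\right) 14 = 7 \left(-13\right) 14 = \left(-91\right) 14 = -1274$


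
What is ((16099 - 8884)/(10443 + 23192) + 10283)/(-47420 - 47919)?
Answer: -69175184/641345453 ≈ -0.10786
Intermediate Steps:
((16099 - 8884)/(10443 + 23192) + 10283)/(-47420 - 47919) = (7215/33635 + 10283)/(-95339) = (7215*(1/33635) + 10283)*(-1/95339) = (1443/6727 + 10283)*(-1/95339) = (69175184/6727)*(-1/95339) = -69175184/641345453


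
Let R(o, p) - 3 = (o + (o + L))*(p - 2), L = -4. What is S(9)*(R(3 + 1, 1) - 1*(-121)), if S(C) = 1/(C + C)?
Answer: 20/3 ≈ 6.6667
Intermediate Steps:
S(C) = 1/(2*C)
R(o, p) = 3 + (-4 + 2*o)*(-2 + p) (R(o, p) = 3 + (o + (o - 4))*(p - 2) = 3 + (o + (-4 + o))*(-2 + p) = 3 + (-4 + 2*o)*(-2 + p))
S(9)*(R(3 + 1, 1) - 1*(-121)) = ((1/2)/9)*((11 - 4*(3 + 1) - 4*1 + 2*(3 + 1)*1) - 1*(-121)) = ((1/2)*(1/9))*((11 - 4*4 - 4 + 2*4*1) + 121) = ((11 - 16 - 4 + 8) + 121)/18 = (-1 + 121)/18 = (1/18)*120 = 20/3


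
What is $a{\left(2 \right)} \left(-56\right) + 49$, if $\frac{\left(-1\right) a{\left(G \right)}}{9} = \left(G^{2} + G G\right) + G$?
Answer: $5089$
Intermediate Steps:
$a{\left(G \right)} = - 18 G^{2} - 9 G$ ($a{\left(G \right)} = - 9 \left(\left(G^{2} + G G\right) + G\right) = - 9 \left(\left(G^{2} + G^{2}\right) + G\right) = - 9 \left(2 G^{2} + G\right) = - 9 \left(G + 2 G^{2}\right) = - 18 G^{2} - 9 G$)
$a{\left(2 \right)} \left(-56\right) + 49 = \left(-9\right) 2 \left(1 + 2 \cdot 2\right) \left(-56\right) + 49 = \left(-9\right) 2 \left(1 + 4\right) \left(-56\right) + 49 = \left(-9\right) 2 \cdot 5 \left(-56\right) + 49 = \left(-90\right) \left(-56\right) + 49 = 5040 + 49 = 5089$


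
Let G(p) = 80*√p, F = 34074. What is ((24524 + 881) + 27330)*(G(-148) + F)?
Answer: 1796892390 + 8437600*I*√37 ≈ 1.7969e+9 + 5.1324e+7*I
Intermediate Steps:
((24524 + 881) + 27330)*(G(-148) + F) = ((24524 + 881) + 27330)*(80*√(-148) + 34074) = (25405 + 27330)*(80*(2*I*√37) + 34074) = 52735*(160*I*√37 + 34074) = 52735*(34074 + 160*I*√37) = 1796892390 + 8437600*I*√37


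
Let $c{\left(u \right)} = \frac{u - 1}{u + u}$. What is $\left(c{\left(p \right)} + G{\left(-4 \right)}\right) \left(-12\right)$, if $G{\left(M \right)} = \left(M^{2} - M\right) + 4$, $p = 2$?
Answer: $-291$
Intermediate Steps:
$G{\left(M \right)} = 4 + M^{2} - M$
$c{\left(u \right)} = \frac{-1 + u}{2 u}$
$\left(c{\left(p \right)} + G{\left(-4 \right)}\right) \left(-12\right) = \left(\frac{-1 + 2}{2 \cdot 2} + \left(4 + \left(-4\right)^{2} - -4\right)\right) \left(-12\right) = \left(\frac{1}{2} \cdot \frac{1}{2} \cdot 1 + \left(4 + 16 + 4\right)\right) \left(-12\right) = \left(\frac{1}{4} + 24\right) \left(-12\right) = \frac{97}{4} \left(-12\right) = -291$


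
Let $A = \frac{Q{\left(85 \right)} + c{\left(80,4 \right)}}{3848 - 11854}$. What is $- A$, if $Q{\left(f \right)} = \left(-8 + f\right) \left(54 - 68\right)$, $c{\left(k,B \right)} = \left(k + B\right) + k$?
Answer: $- \frac{457}{4003} \approx -0.11416$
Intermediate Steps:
$c{\left(k,B \right)} = B + 2 k$ ($c{\left(k,B \right)} = \left(B + k\right) + k = B + 2 k$)
$Q{\left(f \right)} = 112 - 14 f$ ($Q{\left(f \right)} = \left(-8 + f\right) \left(-14\right) = 112 - 14 f$)
$A = \frac{457}{4003}$ ($A = \frac{\left(112 - 1190\right) + \left(4 + 2 \cdot 80\right)}{3848 - 11854} = \frac{\left(112 - 1190\right) + \left(4 + 160\right)}{-8006} = \left(-1078 + 164\right) \left(- \frac{1}{8006}\right) = \left(-914\right) \left(- \frac{1}{8006}\right) = \frac{457}{4003} \approx 0.11416$)
$- A = \left(-1\right) \frac{457}{4003} = - \frac{457}{4003}$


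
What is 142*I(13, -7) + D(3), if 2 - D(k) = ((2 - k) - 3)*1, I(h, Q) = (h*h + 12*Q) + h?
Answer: 13922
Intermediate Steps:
I(h, Q) = h + h² + 12*Q (I(h, Q) = (h² + 12*Q) + h = h + h² + 12*Q)
D(k) = 3 + k (D(k) = 2 - ((2 - k) - 3) = 2 - (-1 - k) = 2 + (1 + k) = 3 + k)
142*I(13, -7) + D(3) = 142*(13 + 13² + 12*(-7)) + (3 + 3) = 142*(13 + 169 - 84) + 6 = 142*98 + 6 = 13916 + 6 = 13922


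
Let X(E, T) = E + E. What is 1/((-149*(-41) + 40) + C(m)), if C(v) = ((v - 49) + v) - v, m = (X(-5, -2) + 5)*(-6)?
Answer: 1/6130 ≈ 0.00016313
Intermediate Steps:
X(E, T) = 2*E
m = 30 (m = (2*(-5) + 5)*(-6) = (-10 + 5)*(-6) = -5*(-6) = 30)
C(v) = -49 + v (C(v) = ((-49 + v) + v) - v = (-49 + 2*v) - v = -49 + v)
1/((-149*(-41) + 40) + C(m)) = 1/((-149*(-41) + 40) + (-49 + 30)) = 1/((6109 + 40) - 19) = 1/(6149 - 19) = 1/6130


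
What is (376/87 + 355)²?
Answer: 977250121/7569 ≈ 1.2911e+5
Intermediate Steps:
(376/87 + 355)² = (31261/87)² = 977250121/7569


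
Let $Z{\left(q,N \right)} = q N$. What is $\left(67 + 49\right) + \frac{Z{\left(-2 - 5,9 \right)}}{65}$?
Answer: $\frac{7477}{65} \approx 115.03$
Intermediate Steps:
$Z{\left(q,N \right)} = N q$
$\left(67 + 49\right) + \frac{Z{\left(-2 - 5,9 \right)}}{65} = \left(67 + 49\right) + \frac{9 \left(-2 - 5\right)}{65} = 116 + \frac{9 \left(-7\right)}{65} = 116 + \frac{1}{65} \left(-63\right) = 116 - \frac{63}{65} = \frac{7477}{65}$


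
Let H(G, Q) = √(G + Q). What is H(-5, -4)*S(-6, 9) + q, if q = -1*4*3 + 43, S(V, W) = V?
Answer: 31 - 18*I ≈ 31.0 - 18.0*I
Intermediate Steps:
q = 31 (q = -4*3 + 43 = -12 + 43 = 31)
H(-5, -4)*S(-6, 9) + q = √(-5 - 4)*(-6) + 31 = √(-9)*(-6) + 31 = (3*I)*(-6) + 31 = -18*I + 31 = 31 - 18*I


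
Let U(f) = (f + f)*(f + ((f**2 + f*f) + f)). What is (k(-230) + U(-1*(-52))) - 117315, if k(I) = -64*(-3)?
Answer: 456125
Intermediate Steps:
U(f) = 2*f*(2*f + 2*f**2) (U(f) = (2*f)*(f + ((f**2 + f**2) + f)) = (2*f)*(f + (2*f**2 + f)) = (2*f)*(f + (f + 2*f**2)) = (2*f)*(2*f + 2*f**2) = 2*f*(2*f + 2*f**2))
k(I) = 192
(k(-230) + U(-1*(-52))) - 117315 = (192 + 4*(-1*(-52))**2*(1 - 1*(-52))) - 117315 = (192 + 4*52**2*(1 + 52)) - 117315 = (192 + 4*2704*53) - 117315 = (192 + 573248) - 117315 = 573440 - 117315 = 456125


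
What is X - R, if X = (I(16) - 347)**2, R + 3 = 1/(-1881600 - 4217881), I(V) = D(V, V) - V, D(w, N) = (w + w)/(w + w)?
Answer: 799318686608/6099481 ≈ 1.3105e+5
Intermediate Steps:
D(w, N) = 1 (D(w, N) = (2*w)/((2*w)) = (2*w)*(1/(2*w)) = 1)
I(V) = 1 - V
R = -18298444/6099481 (R = -3 + 1/(-1881600 - 4217881) = -3 + 1/(-6099481) = -3 - 1/6099481 = -18298444/6099481 ≈ -3.0000)
X = 131044 (X = ((1 - 1*16) - 347)**2 = ((1 - 16) - 347)**2 = (-15 - 347)**2 = (-362)**2 = 131044)
X - R = 131044 - 1*(-18298444/6099481) = 131044 + 18298444/6099481 = 799318686608/6099481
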